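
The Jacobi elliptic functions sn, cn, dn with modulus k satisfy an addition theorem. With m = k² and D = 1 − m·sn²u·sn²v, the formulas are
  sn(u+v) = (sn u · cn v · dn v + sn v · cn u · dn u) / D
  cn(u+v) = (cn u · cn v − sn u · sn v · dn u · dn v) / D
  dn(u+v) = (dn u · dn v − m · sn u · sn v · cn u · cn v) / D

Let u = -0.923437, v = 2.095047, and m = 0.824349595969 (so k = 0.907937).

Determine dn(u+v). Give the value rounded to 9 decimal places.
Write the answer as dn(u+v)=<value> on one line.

dn(u+v)=0.642365805

sn u = -0.7402952707028301, cn u = 0.6722818695867259, dn u = 0.7404227495663901
sn v = 0.9956408837320195, cn v = 0.09326966624430065, dn v = 0.4275764391257029
m = k² = 0.824349595969
D = 1 − m·sn²u·sn²v = 0.5521559356208331
dn(u+v) = (dn u·dn v − m·sn u·sn v·cn u·cn v)/D = 0.3546860920851879/0.5521559356208331 = 0.6423658050264115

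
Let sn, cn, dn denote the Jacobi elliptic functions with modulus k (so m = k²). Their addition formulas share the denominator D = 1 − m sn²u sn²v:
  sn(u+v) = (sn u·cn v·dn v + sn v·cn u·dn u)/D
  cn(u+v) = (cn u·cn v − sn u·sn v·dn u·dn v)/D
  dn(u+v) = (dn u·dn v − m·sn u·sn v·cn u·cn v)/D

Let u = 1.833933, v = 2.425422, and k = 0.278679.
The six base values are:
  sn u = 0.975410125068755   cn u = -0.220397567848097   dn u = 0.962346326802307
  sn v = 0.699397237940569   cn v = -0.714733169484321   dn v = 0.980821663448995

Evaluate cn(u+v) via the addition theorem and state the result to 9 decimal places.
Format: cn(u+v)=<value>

cn(u+v)=-0.504634883

m = k² = 0.077661985041
D = 1 − m·sn²u·sn²v = 0.9638564479241148
cn(u+v) = (cn u·cn v − sn u·sn v·dn u·dn v)/D = -0.4863955862822942/0.9638564479241148 = -0.5046348834723867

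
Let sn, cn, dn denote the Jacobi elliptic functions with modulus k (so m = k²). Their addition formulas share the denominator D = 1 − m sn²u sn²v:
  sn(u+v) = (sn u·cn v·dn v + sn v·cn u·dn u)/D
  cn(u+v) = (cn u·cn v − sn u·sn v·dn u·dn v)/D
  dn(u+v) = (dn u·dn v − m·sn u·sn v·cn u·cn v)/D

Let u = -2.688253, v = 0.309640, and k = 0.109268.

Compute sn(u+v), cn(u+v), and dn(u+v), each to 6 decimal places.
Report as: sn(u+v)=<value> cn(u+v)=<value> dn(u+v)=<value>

sn u = -0.4462687241896613, cn u = -0.894899003133947, dn u = 0.9988103826381335
sn v = 0.3046605822397668, cn v = 0.9524609858830577, dn v = 0.9994457459194159
m = k² = 0.011939495824
D = 1 − m·sn²u·sn²v = 0.9997792953791398
sn(u+v) = (sn u·cn v·dn v + sn v·cn u·dn u)/D = -0.6971340748725666/0.9997792953791398 = -0.6972879695495165
cn(u+v) = (cn u·cn v − sn u·sn v·dn u·dn v)/D = -0.7166329054127921/0.9997792953791398 = -0.7167911045217516
dn(u+v) = (dn u·dn v − m·sn u·sn v·cn u·cn v)/D = 0.9968731580452987/0.9997792953791398 = 0.9970932211266298

sn(u+v)=-0.697288 cn(u+v)=-0.716791 dn(u+v)=0.997093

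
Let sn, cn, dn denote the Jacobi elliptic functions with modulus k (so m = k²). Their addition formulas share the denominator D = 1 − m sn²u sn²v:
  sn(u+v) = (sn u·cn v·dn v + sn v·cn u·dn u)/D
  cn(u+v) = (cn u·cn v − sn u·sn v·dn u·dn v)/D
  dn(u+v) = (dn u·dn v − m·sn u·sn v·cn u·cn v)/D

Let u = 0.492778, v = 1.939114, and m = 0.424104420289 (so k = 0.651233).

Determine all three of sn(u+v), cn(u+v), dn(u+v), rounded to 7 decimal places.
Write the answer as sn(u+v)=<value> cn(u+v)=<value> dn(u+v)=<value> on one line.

sn(u+v)=0.8790388 cn(u+v)=-0.4767503 dn(u+v)=0.8199333

sn u = 0.4659911489619186, cn u = 0.8847893812027532, dn u = 0.9528413713640347
sn v = 0.9939761086178412, cn v = -0.1095969684659824, dn v = 0.7622268087948173
m = k² = 0.424104420289
D = 1 − m·sn²u·sn²v = 0.9090128574935888
sn(u+v) = (sn u·cn v·dn v + sn v·cn u·dn u)/D = 0.7990575508749836/0.9090128574935888 = 0.8790387773812311
cn(u+v) = (cn u·cn v − sn u·sn v·dn u·dn v)/D = -0.4333721327892839/0.9090128574935888 = -0.476750278301031
dn(u+v) = (dn u·dn v − m·sn u·sn v·cn u·cn v)/D = 0.7453299164487293/0.9090128574935888 = 0.8199333049081608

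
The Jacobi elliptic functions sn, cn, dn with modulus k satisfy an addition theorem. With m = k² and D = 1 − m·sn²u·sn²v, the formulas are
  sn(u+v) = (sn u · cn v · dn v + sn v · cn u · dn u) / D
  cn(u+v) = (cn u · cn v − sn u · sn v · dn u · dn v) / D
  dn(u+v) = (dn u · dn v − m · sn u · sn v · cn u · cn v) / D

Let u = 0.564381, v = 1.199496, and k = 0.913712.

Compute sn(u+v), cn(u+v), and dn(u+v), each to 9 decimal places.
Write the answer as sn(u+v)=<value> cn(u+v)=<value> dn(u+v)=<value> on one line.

sn(u+v)=0.969613005 cn(u+v)=0.244643863 dn(u+v)=0.463786422

sn u = 0.5151178568747961, cn u = 0.8571193578077193, dn u = 0.8823096660136736
sn v = 0.8523347018008332, cn v = 0.5229967075480348, dn v = 0.6272866632200406
m = k² = 0.834869618944
D = 1 − m·sn²u·sn²v = 0.8390643683427725
sn(u+v) = (sn u·cn v·dn v + sn v·cn u·dn u)/D = 0.813567723862943/0.8390643683427725 = 0.969613005340475
cn(u+v) = (cn u·cn v − sn u·sn v·dn u·dn v)/D = 0.2052719486703578/0.8390643683427725 = 0.2446438633495882
dn(u+v) = (dn u·dn v − m·sn u·sn v·cn u·cn v)/D = 0.3891466612509801/0.8390643683427725 = 0.4637864220352721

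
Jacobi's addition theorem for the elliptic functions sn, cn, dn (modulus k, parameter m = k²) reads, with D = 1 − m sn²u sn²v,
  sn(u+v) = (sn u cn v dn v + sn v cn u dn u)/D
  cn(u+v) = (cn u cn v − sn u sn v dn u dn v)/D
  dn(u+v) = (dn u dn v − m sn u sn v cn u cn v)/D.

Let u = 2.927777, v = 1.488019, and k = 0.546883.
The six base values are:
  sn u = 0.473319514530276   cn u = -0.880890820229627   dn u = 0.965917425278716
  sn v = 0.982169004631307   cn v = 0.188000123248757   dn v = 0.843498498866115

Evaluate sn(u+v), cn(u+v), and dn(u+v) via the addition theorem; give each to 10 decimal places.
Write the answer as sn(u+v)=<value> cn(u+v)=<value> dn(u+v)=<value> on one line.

m = k² = 0.299081015689
D = 1 − m·sn²u·sn²v = 0.9353646482395894
sn(u+v) = (sn u·cn v·dn v + sn v·cn u·dn u)/D = -0.7606379957464629/0.9353646482395894 = -0.8131994267455241
cn(u+v) = (cn u·cn v − sn u·sn v·dn u·dn v)/D = -0.5443683170457064/0.9353646482395894 = -0.5819851306869885
dn(u+v) = (dn u·dn v − m·sn u·sn v·cn u·cn v)/D = 0.8377754316669781/0.9353646482395894 = 0.8956671959366009

sn(u+v)=-0.8131994267 cn(u+v)=-0.5819851307 dn(u+v)=0.8956671959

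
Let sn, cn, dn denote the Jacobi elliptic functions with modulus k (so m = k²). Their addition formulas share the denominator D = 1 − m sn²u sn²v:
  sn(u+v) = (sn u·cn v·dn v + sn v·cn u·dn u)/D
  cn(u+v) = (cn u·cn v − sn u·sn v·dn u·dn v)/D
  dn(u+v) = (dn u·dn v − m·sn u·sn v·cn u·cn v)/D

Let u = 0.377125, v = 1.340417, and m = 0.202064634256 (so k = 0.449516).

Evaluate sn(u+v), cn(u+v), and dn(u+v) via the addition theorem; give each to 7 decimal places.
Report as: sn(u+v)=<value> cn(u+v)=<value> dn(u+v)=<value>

sn(u+v)=0.9987094 cn(u+v)=-0.0507894 dn(u+v)=0.8935640

sn u = 0.3666182730848098, cn u = 0.9303714536894991, dn u = 0.9863268743315943
sn v = 0.9590853741431196, cn v = 0.2831170166287296, dn v = 0.9022925833840107
m = k² = 0.202064634256
D = 1 − m·sn²u·sn²v = 0.9750176631343373
sn(u+v) = (sn u·cn v·dn v + sn v·cn u·dn u)/D = 0.9737592916519072/0.9750176631343373 = 0.9987093859629323
cn(u+v) = (cn u·cn v − sn u·sn v·dn u·dn v)/D = -0.04952055477799036/0.9750176631343373 = -0.05078939249038758
dn(u+v) = (dn u·dn v − m·sn u·sn v·cn u·cn v)/D = 0.8712406733089922/0.9750176631343373 = 0.8935639899161019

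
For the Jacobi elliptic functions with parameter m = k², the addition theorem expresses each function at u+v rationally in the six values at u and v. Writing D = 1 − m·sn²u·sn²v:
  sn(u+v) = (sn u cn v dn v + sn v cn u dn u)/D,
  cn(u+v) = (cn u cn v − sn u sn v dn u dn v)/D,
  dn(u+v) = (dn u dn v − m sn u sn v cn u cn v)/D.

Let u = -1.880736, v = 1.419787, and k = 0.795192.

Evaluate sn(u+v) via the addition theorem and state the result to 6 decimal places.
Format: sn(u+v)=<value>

sn(u+v)=-0.435967

sn u = -0.9979542865252438, cn u = 0.06393154155729099, dn u = 0.6084851437534735
sn v = 0.9377017359813197, cn v = 0.3474412962467463, dn v = 0.6663345440750378
m = k² = 0.632330316864
D = 1 − m·sn²u·sn²v = 0.4462742241339936
sn(u+v) = (sn u·cn v·dn v + sn v·cn u·dn u)/D = -0.1945606262405143/0.4462742241339936 = -0.4359665329496994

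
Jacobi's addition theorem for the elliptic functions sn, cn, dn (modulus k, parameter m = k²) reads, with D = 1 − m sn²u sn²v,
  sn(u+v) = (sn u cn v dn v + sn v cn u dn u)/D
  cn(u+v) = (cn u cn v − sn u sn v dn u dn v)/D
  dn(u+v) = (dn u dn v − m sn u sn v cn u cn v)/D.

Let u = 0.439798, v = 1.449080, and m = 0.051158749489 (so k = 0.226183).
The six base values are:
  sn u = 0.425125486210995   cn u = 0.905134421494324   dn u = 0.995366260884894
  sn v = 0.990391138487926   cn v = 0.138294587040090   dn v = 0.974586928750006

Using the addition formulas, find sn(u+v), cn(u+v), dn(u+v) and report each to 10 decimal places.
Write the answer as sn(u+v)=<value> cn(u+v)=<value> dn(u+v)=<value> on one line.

m = k² = 0.051158749489
D = 1 − m·sn²u·sn²v = 0.9909308268178344
sn(u+v) = (sn u·cn v·dn v + sn v·cn u·dn u)/D = 0.9495817086899476/0.9909308268178344 = 0.9582724474717667
cn(u+v) = (cn u·cn v − sn u·sn v·dn u·dn v)/D = -0.2832639794597196/0.9909308268178344 = -0.2858564612116894
dn(u+v) = (dn u·dn v − m·sn u·sn v·cn u·cn v)/D = 0.9673746853042952/0.9909308268178344 = 0.9762282685369827

sn(u+v)=0.9582724475 cn(u+v)=-0.2858564612 dn(u+v)=0.9762282685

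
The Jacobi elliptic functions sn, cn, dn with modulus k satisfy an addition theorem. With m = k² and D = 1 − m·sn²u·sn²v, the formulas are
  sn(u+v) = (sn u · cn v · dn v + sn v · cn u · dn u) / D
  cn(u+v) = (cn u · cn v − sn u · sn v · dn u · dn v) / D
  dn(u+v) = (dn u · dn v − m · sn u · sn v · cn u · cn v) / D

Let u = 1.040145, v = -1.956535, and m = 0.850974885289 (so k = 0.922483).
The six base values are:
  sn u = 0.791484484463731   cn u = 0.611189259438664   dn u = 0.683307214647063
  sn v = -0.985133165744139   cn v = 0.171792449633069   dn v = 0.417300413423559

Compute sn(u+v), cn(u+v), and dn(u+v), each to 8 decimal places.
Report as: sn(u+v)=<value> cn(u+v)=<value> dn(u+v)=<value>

sn(u+v)=-0.73487315 cn(u+v)=0.67820458 dn(u+v)=0.73514676

m = k² = 0.850974885289
D = 1 − m·sn²u·sn²v = 0.4826416828150361
sn(u+v) = (sn u·cn v·dn v + sn v·cn u·dn u)/D = -0.3546804151481221/0.4826416828150361 = -0.7348731528520863
cn(u+v) = (cn u·cn v − sn u·sn v·dn u·dn v)/D = 0.3273297986754118/0.4826416828150361 = 0.6782045777029482
dn(u+v) = (dn u·dn v − m·sn u·sn v·cn u·cn v)/D = 0.3548124685278151/0.4826416828150361 = 0.7351467582707538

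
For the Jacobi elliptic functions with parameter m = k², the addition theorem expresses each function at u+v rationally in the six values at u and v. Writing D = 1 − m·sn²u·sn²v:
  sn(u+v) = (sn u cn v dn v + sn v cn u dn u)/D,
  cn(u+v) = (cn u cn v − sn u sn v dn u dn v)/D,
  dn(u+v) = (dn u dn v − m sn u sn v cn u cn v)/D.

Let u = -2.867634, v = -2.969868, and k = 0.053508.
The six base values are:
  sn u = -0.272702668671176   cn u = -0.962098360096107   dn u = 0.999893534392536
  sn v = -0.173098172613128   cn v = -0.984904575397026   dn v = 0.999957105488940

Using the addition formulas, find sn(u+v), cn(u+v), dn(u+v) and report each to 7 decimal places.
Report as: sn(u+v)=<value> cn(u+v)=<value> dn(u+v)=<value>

m = k² = 0.002863106064
D = 1 − m·sn²u·sn²v = 0.9999936202864556
sn(u+v) = (sn u·cn v·dn v + sn v·cn u·dn u)/D = 0.4350943227215479/0.9999936202864556 = 0.4350970985164004
cn(u+v) = (cn u·cn v − sn u·sn v·dn u·dn v)/D = 0.9003777934562188/0.9999936202864556 = 0.9003835376452691
dn(u+v) = (dn u·dn v − m·sn u·sn v·cn u·cn v)/D = 0.9997225787159642/0.9999936202864556 = 0.9997289567003301

sn(u+v)=0.4350971 cn(u+v)=0.9003835 dn(u+v)=0.9997290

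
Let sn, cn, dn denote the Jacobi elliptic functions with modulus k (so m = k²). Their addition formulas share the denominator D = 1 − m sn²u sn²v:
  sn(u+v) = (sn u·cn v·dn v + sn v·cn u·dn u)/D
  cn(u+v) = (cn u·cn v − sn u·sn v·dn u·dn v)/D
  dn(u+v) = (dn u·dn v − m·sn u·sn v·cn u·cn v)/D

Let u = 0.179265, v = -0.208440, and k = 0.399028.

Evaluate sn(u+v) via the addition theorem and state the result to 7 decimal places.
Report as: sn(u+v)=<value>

sn(u+v)=-0.0291702

sn u = 0.1781569719316316, cn u = 0.9840020799531634, dn u = 0.9974699323289889
sn v = -0.2067009020303146, cn v = 0.9784041788033483, dn v = 0.9965927657444956
m = k² = 0.159223344784
D = 1 − m·sn²u·sn²v = 0.9997840778819671
sn(u+v) = (sn u·cn v·dn v + sn v·cn u·dn u)/D = -0.02916390421137654/0.9997840778819671 = -0.0291702027033277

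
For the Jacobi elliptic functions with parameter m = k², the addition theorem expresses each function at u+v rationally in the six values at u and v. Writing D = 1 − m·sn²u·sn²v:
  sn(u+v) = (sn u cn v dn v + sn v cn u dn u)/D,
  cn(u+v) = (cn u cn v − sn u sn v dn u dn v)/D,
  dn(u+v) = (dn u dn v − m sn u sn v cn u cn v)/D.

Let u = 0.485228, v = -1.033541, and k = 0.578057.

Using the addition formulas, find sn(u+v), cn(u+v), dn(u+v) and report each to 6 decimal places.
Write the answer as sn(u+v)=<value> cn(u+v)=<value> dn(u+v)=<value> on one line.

sn(u+v)=-0.513880 cn(u+v)=0.857862 dn(u+v)=0.954861

sn u = 0.4610496796183608, cn u = 0.8873743251434576, dn u = 0.9638313253272461
sn v = -0.8327954381318948, cn v = 0.5535808506683603, dn v = 0.8764992456707111
m = k² = 0.334149895249
D = 1 − m·sn²u·sn²v = 0.9507378396500982
sn(u+v) = (sn u·cn v·dn v + sn v·cn u·dn u)/D = -0.4885652031602166/0.9507378396500982 = -0.5138800443033004
cn(u+v) = (cn u·cn v − sn u·sn v·dn u·dn v)/D = 0.8156019139283283/0.9507378396500982 = 0.8578620518864545
dn(u+v) = (dn u·dn v − m·sn u·sn v·cn u·cn v)/D = 0.9078227858275506/0.9507378396500982 = 0.9548613171446487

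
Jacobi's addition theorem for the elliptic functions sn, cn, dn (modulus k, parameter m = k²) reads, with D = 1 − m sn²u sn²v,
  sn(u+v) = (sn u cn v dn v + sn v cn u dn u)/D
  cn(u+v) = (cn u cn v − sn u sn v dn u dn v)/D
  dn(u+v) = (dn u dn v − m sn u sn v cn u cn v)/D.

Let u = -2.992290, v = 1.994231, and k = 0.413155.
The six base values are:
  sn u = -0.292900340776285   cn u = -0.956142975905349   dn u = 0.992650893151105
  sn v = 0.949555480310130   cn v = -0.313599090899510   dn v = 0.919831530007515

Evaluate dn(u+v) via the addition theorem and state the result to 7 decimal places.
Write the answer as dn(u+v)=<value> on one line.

m = k² = 0.170697054025
D = 1 − m·sn²u·sn²v = 0.9867959710124538
dn(u+v) = (dn u·dn v − m·sn u·sn v·cn u·cn v)/D = 0.927306799913759/0.9867959710124538 = 0.9397148216589708

dn(u+v)=0.9397148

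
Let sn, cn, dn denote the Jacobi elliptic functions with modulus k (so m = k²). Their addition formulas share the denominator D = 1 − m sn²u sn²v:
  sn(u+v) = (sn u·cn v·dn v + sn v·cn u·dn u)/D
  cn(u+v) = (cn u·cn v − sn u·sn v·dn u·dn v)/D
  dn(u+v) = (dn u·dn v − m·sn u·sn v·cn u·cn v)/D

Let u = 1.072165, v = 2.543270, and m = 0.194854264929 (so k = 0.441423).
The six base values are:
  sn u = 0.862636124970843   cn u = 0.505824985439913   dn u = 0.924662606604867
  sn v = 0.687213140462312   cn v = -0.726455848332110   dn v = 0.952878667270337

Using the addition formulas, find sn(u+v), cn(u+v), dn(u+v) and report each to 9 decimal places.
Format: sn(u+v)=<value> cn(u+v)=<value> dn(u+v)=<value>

m = k² = 0.194854264929
D = 1 − m·sn²u·sn²v = 0.931522466500823
sn(u+v) = (sn u·cn v·dn v + sn v·cn u·dn u)/D = -0.2757160936828633/0.931522466500823 = -0.2959843735369744
cn(u+v) = (cn u·cn v − sn u·sn v·dn u·dn v)/D = -0.8897835361929549/0.931522466500823 = -0.9551927819146901
dn(u+v) = (dn u·dn v − m·sn u·sn v·cn u·cn v)/D = 0.9235374427935578/0.931522466500823 = 0.9914279859107852

sn(u+v)=-0.295984374 cn(u+v)=-0.955192782 dn(u+v)=0.991427986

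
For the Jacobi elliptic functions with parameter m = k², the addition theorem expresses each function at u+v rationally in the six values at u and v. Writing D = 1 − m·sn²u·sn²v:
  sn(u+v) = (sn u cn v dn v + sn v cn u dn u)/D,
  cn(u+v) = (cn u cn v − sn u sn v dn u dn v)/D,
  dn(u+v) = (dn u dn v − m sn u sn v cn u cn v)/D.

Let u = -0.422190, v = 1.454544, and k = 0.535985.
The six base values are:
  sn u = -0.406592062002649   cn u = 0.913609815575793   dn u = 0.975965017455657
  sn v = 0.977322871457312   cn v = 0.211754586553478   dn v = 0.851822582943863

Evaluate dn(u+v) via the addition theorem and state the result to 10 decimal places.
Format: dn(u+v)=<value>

dn(u+v)=0.8939876834

m = k² = 0.287279920225
D = 1 − m·sn²u·sn²v = 0.9546372695772615
dn(u+v) = (dn u·dn v − m·sn u·sn v·cn u·cn v)/D = 0.8534339610987597/0.9546372695772615 = 0.8939876833812309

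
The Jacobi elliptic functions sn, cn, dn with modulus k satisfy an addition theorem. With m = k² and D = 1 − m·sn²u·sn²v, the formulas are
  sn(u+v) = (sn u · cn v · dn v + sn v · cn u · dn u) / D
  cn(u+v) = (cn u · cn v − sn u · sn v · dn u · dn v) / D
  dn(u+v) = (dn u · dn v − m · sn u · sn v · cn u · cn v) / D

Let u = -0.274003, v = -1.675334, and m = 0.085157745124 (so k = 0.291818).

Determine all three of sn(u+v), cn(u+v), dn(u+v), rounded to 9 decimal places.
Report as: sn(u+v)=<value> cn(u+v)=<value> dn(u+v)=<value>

sn(u+v)=-0.946369930 cn(u+v)=-0.323085058 dn(u+v)=0.961109441

sn u = -0.2703104478749294, cn u = 0.9627732140902421, dn u = 0.9968840033679912
sn v = -0.9977978439348296, cn v = -0.06632844517253158, dn v = 0.9566696938829488
m = k² = 0.085157745124
D = 1 − m·sn²u·sn²v = 0.9938050908762281
sn(u+v) = (sn u·cn v·dn v + sn v·cn u·dn u)/D = -0.9405072546996619/0.9938050908762281 = -0.9463699304160596
cn(u+v) = (cn u·cn v − sn u·sn v·dn u·dn v)/D = -0.321083575582454/0.9938050908762281 = -0.3230850581569851
dn(u+v) = (dn u·dn v − m·sn u·sn v·cn u·cn v)/D = 0.9551554551042188/0.9938050908762281 = 0.9611094407476497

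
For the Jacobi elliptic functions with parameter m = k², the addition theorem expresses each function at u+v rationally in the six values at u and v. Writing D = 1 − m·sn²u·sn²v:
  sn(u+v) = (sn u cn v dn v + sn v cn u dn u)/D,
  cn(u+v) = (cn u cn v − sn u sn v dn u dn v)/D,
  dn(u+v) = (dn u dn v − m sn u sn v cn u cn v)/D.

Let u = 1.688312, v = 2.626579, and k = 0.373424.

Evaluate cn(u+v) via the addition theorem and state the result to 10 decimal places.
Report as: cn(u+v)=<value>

sn u = 0.9985529574072308, cn u = -0.05377723731536591, dn u = 0.9278781123312418
sn v = 0.588013833868913, cn v = -0.8088508707906436, dn v = 0.9755948401071551
m = k² = 0.139445483776
D = 1 − m·sn²u·sn²v = 0.9519247285573942
cn(u+v) = (cn u·cn v − sn u·sn v·dn u·dn v)/D = -0.4880215739433423/0.9519247285573942 = -0.5126682386777792

cn(u+v)=-0.5126682387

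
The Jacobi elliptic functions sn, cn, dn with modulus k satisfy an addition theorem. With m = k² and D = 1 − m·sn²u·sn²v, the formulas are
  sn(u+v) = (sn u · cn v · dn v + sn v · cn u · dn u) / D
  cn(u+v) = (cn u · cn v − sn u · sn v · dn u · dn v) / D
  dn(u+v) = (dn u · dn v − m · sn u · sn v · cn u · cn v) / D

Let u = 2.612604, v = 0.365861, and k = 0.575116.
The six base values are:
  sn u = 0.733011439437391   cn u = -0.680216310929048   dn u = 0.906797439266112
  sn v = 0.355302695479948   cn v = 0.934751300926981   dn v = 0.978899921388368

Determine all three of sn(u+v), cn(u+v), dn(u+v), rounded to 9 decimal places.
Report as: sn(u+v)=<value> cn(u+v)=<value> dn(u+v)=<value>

m = k² = 0.330758413456
D = 1 − m·sn²u·sn²v = 0.9775648276989117
sn(u+v) = (sn u·cn v·dn v + sn v·cn u·dn u)/D = 0.4515687297737018/0.9775648276989117 = 0.4619322596094713
cn(u+v) = (cn u·cn v − sn u·sn v·dn u·dn v)/D = -0.8670171132362777/0.9775648276989117 = -0.886915208761293
dn(u+v) = (dn u·dn v − m·sn u·sn v·cn u·cn v)/D = 0.9424365316282405/0.9775648276989117 = 0.9640655073962106

sn(u+v)=0.461932260 cn(u+v)=-0.886915209 dn(u+v)=0.964065507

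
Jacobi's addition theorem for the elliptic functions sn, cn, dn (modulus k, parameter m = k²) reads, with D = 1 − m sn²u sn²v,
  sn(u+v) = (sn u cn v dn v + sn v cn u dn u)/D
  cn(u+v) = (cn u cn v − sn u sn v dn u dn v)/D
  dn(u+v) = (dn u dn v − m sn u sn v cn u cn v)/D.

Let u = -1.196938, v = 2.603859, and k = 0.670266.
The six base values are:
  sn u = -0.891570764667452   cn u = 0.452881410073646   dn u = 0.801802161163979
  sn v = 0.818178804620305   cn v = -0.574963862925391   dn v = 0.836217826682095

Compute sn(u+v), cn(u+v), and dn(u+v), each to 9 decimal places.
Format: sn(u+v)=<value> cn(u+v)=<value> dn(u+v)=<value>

m = k² = 0.449256510756
D = 1 − m·sn²u·sn²v = 0.760942448274737
sn(u+v) = (sn u·cn v·dn v + sn v·cn u·dn u)/D = 0.7257609399418658/0.760942448274737 = 0.9537658749191385
cn(u+v) = (cn u·cn v − sn u·sn v·dn u·dn v)/D = 0.2287017001271529/0.760942448274737 = 0.300550587821302
dn(u+v) = (dn u·dn v − m·sn u·sn v·cn u·cn v)/D = 0.5851469926555253/0.760942448274737 = 0.7689766735739507

sn(u+v)=0.953765875 cn(u+v)=0.300550588 dn(u+v)=0.768976674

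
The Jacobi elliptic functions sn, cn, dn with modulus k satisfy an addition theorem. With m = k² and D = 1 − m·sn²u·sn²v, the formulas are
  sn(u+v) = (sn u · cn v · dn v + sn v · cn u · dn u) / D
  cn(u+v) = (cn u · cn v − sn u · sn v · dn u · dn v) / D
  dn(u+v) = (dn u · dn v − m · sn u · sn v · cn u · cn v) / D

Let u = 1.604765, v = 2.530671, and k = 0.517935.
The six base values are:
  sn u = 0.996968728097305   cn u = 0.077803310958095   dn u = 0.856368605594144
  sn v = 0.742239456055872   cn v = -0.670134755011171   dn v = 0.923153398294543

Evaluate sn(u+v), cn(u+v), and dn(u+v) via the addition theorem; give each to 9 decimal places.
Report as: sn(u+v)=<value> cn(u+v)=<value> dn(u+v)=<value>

sn(u+v)=-0.664990304 cn(u+v)=-0.746851990 dn(u+v)=0.938815028

m = k² = 0.268256664225
D = 1 − m·sn²u·sn²v = 0.8531068088492798
sn(u+v) = (sn u·cn v·dn v + sn v·cn u·dn u)/D = -0.5673077561765106/0.8531068088492798 = -0.6649903040180026
cn(u+v) = (cn u·cn v − sn u·sn v·dn u·dn v)/D = -0.6371445182115078/0.8531068088492798 = -0.7468519903983951
dn(u+v) = (dn u·dn v − m·sn u·sn v·cn u·cn v)/D = 0.8009094922664913/0.8531068088492798 = 0.9388150275658974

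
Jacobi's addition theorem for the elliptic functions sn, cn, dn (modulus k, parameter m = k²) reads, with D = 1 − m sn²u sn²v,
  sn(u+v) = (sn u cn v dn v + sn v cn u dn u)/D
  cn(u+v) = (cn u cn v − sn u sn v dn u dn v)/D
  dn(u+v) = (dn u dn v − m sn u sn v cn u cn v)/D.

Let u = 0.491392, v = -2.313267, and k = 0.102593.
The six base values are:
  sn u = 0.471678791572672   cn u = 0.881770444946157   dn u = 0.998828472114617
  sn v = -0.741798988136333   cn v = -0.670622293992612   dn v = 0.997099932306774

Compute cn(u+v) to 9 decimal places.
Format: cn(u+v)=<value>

cn(u+v)=-0.243180844

m = k² = 0.010525323649
D = 1 − m·sn²u·sn²v = 0.9987114519126425
cn(u+v) = (cn u·cn v − sn u·sn v·dn u·dn v)/D = -0.2428674935321127/0.9987114519126425 = -0.2431808437431999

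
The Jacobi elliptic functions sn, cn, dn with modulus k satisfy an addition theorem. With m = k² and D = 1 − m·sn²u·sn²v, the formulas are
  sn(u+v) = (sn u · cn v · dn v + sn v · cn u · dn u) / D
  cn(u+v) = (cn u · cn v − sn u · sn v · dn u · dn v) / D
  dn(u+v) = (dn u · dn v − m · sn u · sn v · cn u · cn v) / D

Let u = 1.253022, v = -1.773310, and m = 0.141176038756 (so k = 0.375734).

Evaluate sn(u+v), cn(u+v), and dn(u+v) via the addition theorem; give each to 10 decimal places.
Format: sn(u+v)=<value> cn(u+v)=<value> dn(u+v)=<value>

sn u = 0.9388409137503617, cn u = 0.3443511850834638, dn u = 0.9357159273379111
sn v = -0.9913228493965925, cn v = -0.1314496415522722, dn v = 0.9280427485759343
m = k² = 0.141176038756
D = 1 − m·sn²u·sn²v = 0.8777144222199836
sn(u+v) = (sn u·cn v·dn v + sn v·cn u·dn u)/D = -0.4339490168537489/0.8777144222199836 = -0.4944079826741041
cn(u+v) = (cn u·cn v − sn u·sn v·dn u·dn v)/D = 0.7629356838847062/0.8777144222199836 = 0.8692299734064184
dn(u+v) = (dn u·dn v − m·sn u·sn v·cn u·cn v)/D = 0.8624369543135835/0.8777144222199836 = 0.9825940334126456

sn(u+v)=-0.4944079827 cn(u+v)=0.8692299734 dn(u+v)=0.9825940334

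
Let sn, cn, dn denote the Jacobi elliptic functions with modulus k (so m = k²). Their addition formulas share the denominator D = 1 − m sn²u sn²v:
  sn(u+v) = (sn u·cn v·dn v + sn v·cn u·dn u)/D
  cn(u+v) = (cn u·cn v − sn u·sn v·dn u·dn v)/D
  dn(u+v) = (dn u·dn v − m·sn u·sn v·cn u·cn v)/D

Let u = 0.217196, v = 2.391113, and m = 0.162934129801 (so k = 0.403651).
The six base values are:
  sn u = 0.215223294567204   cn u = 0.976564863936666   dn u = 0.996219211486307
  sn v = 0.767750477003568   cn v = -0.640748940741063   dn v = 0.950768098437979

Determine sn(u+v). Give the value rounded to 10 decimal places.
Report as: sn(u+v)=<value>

sn(u+v)=0.6185604212

m = k² = 0.162934129801
D = 1 − m·sn²u·sn²v = 0.9955513237059572
sn(u+v) = (sn u·cn v·dn v + sn v·cn u·dn u)/D = 0.6158086461099369/0.9955513237059572 = 0.6185604211921274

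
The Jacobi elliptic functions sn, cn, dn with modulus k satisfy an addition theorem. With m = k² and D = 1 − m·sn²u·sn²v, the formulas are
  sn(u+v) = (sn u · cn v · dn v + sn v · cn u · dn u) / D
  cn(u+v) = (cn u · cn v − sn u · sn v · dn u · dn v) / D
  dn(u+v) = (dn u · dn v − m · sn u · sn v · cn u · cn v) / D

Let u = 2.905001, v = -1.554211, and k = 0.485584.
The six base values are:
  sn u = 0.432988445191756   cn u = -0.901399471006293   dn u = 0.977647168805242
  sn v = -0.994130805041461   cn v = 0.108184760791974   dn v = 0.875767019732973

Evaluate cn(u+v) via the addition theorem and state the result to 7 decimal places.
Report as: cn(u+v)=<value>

m = k² = 0.235791821056
D = 1 − m·sn²u·sn²v = 0.9563113713096078
cn(u+v) = (cn u·cn v − sn u·sn v·dn u·dn v)/D = 0.2710273544571159/0.9563113713096078 = 0.2834091098236771

cn(u+v)=0.2834091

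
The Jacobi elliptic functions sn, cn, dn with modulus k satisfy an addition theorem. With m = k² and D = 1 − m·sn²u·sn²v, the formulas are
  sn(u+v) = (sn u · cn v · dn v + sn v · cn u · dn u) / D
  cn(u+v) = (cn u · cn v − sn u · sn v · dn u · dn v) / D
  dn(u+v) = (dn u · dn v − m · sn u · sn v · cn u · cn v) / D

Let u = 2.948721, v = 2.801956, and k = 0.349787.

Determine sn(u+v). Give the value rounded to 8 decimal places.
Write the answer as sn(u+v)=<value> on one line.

sn(u+v)=-0.66820808

sn u = 0.2913896690073339, cn u = -0.9566044432239463, dn u = 0.9947921558642449
sn v = 0.42708114270944, cn v = -0.9042133031215582, dn v = 0.988778739284256
m = k² = 0.122350945369
D = 1 − m·sn²u·sn²v = 0.9981051430815396
sn(u+v) = (sn u·cn v·dn v + sn v·cn u·dn u)/D = -0.6669419210115449/0.9981051430815396 = -0.6682080797143628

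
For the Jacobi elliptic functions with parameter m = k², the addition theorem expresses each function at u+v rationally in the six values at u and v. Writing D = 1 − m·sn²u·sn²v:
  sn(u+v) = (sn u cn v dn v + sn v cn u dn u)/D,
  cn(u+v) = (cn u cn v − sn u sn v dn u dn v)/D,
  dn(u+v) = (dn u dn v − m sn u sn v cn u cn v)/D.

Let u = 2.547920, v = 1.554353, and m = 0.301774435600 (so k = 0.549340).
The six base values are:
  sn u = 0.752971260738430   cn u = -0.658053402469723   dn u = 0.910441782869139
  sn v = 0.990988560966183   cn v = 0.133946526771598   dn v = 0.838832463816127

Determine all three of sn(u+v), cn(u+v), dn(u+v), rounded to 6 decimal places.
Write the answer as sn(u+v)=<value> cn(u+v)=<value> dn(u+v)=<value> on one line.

sn(u+v)=-0.611939 cn(u+v)=-0.790905 dn(u+v)=0.941804

m = k² = 0.3017744356
D = 1 − m·sn²u·sn²v = 0.8319739840064036
sn(u+v) = (sn u·cn v·dn v + sn v·cn u·dn u)/D = -0.5091175175219868/0.8319739840064036 = -0.6119392280396933
cn(u+v) = (cn u·cn v − sn u·sn v·dn u·dn v)/D = -0.6580122061297473/0.8319739840064036 = -0.7909047864226036
dn(u+v) = (dn u·dn v − m·sn u·sn v·cn u·cn v)/D = 0.7835563676049143/0.8319739840064036 = 0.9418039297715388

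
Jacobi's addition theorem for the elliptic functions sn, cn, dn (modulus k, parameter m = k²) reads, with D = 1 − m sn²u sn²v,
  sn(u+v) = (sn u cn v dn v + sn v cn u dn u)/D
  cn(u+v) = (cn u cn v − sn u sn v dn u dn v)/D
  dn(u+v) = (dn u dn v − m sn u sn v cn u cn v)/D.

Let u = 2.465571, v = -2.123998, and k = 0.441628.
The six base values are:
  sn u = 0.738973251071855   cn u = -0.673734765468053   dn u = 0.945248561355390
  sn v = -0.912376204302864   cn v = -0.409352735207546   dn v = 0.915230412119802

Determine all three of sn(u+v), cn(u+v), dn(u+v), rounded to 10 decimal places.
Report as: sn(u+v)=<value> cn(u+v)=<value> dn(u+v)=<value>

m = k² = 0.195035290384
D = 1 − m·sn²u·sn²v = 0.9113418759280372
sn(u+v) = (sn u·cn v·dn v + sn v·cn u·dn u)/D = 0.3041860222706539/0.9113418759280372 = 0.3337781685505183
cn(u+v) = (cn u·cn v − sn u·sn v·dn u·dn v)/D = 0.85907792351753/0.9113418759280372 = 0.9426516505046081
dn(u+v) = (dn u·dn v − m·sn u·sn v·cn u·cn v)/D = 0.9013864697692349/0.9113418759280372 = 0.9890761014919187

sn(u+v)=0.3337781686 cn(u+v)=0.9426516505 dn(u+v)=0.9890761015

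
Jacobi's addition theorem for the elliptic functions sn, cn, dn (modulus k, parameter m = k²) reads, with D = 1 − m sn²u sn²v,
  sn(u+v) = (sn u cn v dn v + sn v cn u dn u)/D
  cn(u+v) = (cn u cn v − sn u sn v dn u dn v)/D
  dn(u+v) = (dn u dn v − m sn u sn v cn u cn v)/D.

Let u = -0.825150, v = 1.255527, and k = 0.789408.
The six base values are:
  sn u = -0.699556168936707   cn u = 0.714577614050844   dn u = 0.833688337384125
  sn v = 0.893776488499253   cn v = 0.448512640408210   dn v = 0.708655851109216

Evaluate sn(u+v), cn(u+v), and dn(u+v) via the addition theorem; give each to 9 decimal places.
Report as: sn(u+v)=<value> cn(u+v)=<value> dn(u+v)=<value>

m = k² = 0.623164990464
D = 1 − m·sn²u·sn²v = 0.756383847464081
sn(u+v) = (sn u·cn v·dn v + sn v·cn u·dn u)/D = 0.3101062498352292/0.756383847464081 = 0.4099852883888501
cn(u+v) = (cn u·cn v − sn u·sn v·dn u·dn v)/D = 0.689891758551801/0.756383847464081 = 0.9120921353156771
dn(u+v) = (dn u·dn v − m·sn u·sn v·cn u·cn v)/D = 0.7156740257658953/0.756383847464081 = 0.9461783566179091

sn(u+v)=0.409985288 cn(u+v)=0.912092135 dn(u+v)=0.946178357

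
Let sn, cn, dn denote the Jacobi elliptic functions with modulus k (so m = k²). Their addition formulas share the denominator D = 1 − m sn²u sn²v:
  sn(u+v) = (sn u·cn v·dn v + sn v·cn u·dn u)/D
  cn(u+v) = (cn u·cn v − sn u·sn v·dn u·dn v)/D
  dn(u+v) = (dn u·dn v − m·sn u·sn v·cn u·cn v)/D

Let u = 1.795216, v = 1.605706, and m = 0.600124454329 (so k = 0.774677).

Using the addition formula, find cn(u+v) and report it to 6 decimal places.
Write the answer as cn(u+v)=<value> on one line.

sn u = 0.9952093348002974, cn u = 0.09776696746012735, dn u = 0.6368765682678001
sn v = 0.9758783403780542, cn v = 0.2183150585300394, dn v = 0.6545825816619345
m = k² = 0.600124454329
D = 1 − m·sn²u·sn²v = 0.4339411772226301
cn(u+v) = (cn u·cn v − sn u·sn v·dn u·dn v)/D = -0.3835392719613826/0.4339411772226301 = -0.8838508353048293

cn(u+v)=-0.883851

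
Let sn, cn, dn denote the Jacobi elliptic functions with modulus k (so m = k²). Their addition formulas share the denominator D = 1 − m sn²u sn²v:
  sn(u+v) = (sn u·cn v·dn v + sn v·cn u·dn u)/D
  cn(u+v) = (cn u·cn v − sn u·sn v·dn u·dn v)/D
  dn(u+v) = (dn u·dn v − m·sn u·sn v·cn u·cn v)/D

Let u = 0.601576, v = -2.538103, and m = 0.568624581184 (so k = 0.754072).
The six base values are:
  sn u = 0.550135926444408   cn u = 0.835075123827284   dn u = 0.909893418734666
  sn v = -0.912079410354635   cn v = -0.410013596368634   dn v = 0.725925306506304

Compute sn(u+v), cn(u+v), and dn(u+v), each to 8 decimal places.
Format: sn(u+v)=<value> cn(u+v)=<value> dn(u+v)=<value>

sn(u+v)=-0.99991808 cn(u+v)=-0.01279971 dn(u+v)=0.65686268

m = k² = 0.568624581184
D = 1 − m·sn²u·sn²v = 0.8568369479438744
sn(u+v) = (sn u·cn v·dn v + sn v·cn u·dn u)/D = -0.8567667561512346/0.8568369479438744 = -0.9999180803386126
cn(u+v) = (cn u·cn v − sn u·sn v·dn u·dn v)/D = -0.0109672656512244/0.8568369479438744 = -0.0127997114008006
dn(u+v) = (dn u·dn v − m·sn u·sn v·cn u·cn v)/D = 0.5628242124425259/0.8568369479438744 = 0.6568626782413131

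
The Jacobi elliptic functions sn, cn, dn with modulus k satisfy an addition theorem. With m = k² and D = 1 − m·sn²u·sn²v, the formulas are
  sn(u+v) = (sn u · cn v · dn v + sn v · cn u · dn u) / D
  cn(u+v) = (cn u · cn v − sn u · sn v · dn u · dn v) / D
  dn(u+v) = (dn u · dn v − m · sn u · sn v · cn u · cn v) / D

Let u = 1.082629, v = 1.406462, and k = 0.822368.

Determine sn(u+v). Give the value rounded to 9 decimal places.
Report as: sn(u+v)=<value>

sn(u+v)=0.966344613

sn u = 0.8251648335375404, cn u = 0.5648920228618592, dn u = 0.7345180462785778
sn v = 0.9295110879167385, cn v = 0.3687941667649331, dn v = 0.6447420984059294
m = k² = 0.676289127424
D = 1 − m·sn²u·sn²v = 0.6021466885447893
sn(u+v) = (sn u·cn v·dn v + sn v·cn u·dn u)/D = 0.5818812087214994/0.6021466885447893 = 0.9663446130173603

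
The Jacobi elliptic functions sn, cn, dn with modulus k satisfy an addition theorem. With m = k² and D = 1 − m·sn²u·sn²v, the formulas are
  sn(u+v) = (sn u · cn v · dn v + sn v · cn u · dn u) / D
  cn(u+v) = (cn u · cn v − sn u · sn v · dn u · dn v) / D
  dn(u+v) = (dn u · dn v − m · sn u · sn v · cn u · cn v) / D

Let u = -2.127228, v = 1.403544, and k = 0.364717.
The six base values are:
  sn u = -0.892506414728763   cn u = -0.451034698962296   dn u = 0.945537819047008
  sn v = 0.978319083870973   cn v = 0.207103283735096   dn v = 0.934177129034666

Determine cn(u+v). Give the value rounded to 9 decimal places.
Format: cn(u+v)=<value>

cn(u+v)=0.754348976

m = k² = 0.133018490089
D = 1 − m·sn²u·sn²v = 0.898586503411153
cn(u+v) = (cn u·cn v − sn u·sn v·dn u·dn v)/D = 0.6778478087048703/0.898586503411153 = 0.7543489760102902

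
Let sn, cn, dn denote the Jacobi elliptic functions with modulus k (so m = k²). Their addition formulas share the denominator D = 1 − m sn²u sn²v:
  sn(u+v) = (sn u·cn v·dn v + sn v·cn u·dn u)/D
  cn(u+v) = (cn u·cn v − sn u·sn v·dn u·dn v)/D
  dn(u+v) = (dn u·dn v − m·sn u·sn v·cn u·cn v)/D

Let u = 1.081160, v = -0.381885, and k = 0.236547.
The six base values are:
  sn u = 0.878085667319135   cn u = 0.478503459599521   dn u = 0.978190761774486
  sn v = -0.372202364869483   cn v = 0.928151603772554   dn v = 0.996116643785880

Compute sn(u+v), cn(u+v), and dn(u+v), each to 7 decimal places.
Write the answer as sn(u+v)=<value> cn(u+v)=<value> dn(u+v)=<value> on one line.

m = k² = 0.055954483209
D = 1 − m·sn²u·sn²v = 0.9940232247893796
sn(u+v) = (sn u·cn v·dn v + sn v·cn u·dn u)/D = 0.6376158068495283/0.9940232247893796 = 0.6414496069592646
cn(u+v) = (cn u·cn v − sn u·sn v·dn u·dn v)/D = 0.7625799986075576/0.9940232247893796 = 0.7671651723923636
dn(u+v) = (dn u·dn v − m·sn u·sn v·cn u·cn v)/D = 0.9825139475296365/0.9940232247893796 = 0.9884215207726341

sn(u+v)=0.6414496 cn(u+v)=0.7671652 dn(u+v)=0.9884215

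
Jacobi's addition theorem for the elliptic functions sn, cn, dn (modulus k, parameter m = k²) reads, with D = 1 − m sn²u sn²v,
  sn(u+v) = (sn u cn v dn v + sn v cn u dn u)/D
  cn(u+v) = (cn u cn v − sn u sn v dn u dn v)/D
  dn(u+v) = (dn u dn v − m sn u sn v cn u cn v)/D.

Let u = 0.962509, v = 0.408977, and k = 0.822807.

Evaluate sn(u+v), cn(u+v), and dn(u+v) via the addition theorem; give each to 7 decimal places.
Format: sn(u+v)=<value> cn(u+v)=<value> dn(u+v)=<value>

sn u = 0.7706469902709661, cn u = 0.6372622822561378, dn u = 0.7732561873480746
sn v = 0.3908444756969917, cn v = 0.9204567321809014, dn v = 0.9468791623729487
m = k² = 0.677011359249
D = 1 − m·sn²u·sn²v = 0.9385792826162229
sn(u+v) = (sn u·cn v·dn v + sn v·cn u·dn u)/D = 0.8642613531668654/0.9385792826162229 = 0.9208186981900969
cn(u+v) = (cn u·cn v − sn u·sn v·dn u·dn v)/D = 0.3660374068023135/0.9385792826162229 = 0.3899909294631034
dn(u+v) = (dn u·dn v − m·sn u·sn v·cn u·cn v)/D = 0.6125675482576895/0.9385792826162229 = 0.652654026786316

sn(u+v)=0.9208187 cn(u+v)=0.3899909 dn(u+v)=0.6526540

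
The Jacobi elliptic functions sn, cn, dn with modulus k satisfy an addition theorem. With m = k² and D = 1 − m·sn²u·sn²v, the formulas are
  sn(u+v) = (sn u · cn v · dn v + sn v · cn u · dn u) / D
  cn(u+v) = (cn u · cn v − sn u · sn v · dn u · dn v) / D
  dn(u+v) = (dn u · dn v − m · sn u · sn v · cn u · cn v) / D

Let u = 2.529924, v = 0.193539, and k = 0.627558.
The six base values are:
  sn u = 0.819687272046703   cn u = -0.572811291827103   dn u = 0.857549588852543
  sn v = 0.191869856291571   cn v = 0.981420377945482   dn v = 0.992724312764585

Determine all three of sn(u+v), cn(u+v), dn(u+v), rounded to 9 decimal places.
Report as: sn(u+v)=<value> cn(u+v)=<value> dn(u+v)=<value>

m = k² = 0.393829043364
D = 1 − m·sn²u·sn²v = 0.9902586841720184
sn(u+v) = (sn u·cn v·dn v + sn v·cn u·dn u)/D = 0.7043556326042004/0.9902586841720184 = 0.7112844793611994
cn(u+v) = (cn u·cn v − sn u·sn v·dn u·dn v)/D = -0.6960570410511152/0.9902586841720184 = -0.7029042533801226
dn(u+v) = (dn u·dn v − m·sn u·sn v·cn u·cn v)/D = 0.8861303709486805/0.9902586841720184 = 0.8948473617170019

sn(u+v)=0.711284479 cn(u+v)=-0.702904253 dn(u+v)=0.894847362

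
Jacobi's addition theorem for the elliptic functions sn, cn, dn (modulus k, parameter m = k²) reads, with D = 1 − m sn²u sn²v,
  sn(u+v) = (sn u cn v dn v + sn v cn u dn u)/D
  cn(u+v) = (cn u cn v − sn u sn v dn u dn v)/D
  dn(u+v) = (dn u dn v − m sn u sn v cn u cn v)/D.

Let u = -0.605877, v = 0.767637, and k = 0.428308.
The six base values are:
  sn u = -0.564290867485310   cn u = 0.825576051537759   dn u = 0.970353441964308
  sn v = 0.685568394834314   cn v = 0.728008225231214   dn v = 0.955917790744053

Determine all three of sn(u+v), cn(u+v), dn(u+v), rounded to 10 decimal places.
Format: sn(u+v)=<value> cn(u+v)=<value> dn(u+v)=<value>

m = k² = 0.183447742864
D = 1 − m·sn²u·sn²v = 0.9725450920375502
sn(u+v) = (sn u·cn v·dn v + sn v·cn u·dn u)/D = 0.1565101758128323/0.9725450920375502 = 0.1609284516411805
cn(u+v) = (cn u·cn v − sn u·sn v·dn u·dn v)/D = 0.9598690123727108/0.9725450920375502 = 0.9869660751273937
dn(u+v) = (dn u·dn v − m·sn u·sn v·cn u·cn v)/D = 0.9702320978821064/0.9725450920375502 = 0.9976217101146458

sn(u+v)=0.1609284516 cn(u+v)=0.9869660751 dn(u+v)=0.9976217101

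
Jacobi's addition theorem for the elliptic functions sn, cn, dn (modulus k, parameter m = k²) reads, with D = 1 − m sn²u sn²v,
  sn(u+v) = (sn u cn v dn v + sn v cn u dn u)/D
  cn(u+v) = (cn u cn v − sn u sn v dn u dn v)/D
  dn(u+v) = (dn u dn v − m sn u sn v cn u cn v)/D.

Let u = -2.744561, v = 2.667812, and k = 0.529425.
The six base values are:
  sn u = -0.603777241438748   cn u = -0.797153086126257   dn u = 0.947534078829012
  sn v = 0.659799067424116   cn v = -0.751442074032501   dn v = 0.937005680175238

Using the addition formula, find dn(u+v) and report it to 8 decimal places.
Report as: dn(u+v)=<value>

m = k² = 0.280290830625
D = 1 − m·sn²u·sn²v = 0.9555178507421853
dn(u+v) = (dn u·dn v − m·sn u·sn v·cn u·cn v)/D = 0.9547307126961166/0.9555178507421853 = 0.9991762183768129

dn(u+v)=0.99917622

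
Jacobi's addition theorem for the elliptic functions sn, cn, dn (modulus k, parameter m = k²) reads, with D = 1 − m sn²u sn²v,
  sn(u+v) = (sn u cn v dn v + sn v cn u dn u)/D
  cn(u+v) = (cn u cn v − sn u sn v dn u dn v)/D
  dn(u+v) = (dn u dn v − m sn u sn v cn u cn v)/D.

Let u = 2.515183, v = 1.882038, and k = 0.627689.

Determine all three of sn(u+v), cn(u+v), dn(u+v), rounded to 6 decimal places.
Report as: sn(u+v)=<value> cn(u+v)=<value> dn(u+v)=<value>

sn(u+v)=-0.728245 cn(u+v)=-0.685317 dn(u+v)=0.889410

sn u = 0.8269462167967613, cn u = -0.5622810280682817, dn u = 0.8547347426114749
sn v = 0.9964189499331406, cn v = -0.08455339268259661, dn v = 0.780271290961832
m = k² = 0.393993480721
D = 1 − m·sn²u·sn²v = 0.7324976991349268
sn(u+v) = (sn u·cn v·dn v + sn v·cn u·dn u)/D = -0.533437506450985/0.7324976991349268 = -0.7282446171243539
cn(u+v) = (cn u·cn v − sn u·sn v·dn u·dn v)/D = -0.5019933325745643/0.7324976991349268 = -0.6853172824534656
dn(u+v) = (dn u·dn v − m·sn u·sn v·cn u·cn v)/D = 0.6514904745730432/0.7324976991349268 = 0.8894095849617652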